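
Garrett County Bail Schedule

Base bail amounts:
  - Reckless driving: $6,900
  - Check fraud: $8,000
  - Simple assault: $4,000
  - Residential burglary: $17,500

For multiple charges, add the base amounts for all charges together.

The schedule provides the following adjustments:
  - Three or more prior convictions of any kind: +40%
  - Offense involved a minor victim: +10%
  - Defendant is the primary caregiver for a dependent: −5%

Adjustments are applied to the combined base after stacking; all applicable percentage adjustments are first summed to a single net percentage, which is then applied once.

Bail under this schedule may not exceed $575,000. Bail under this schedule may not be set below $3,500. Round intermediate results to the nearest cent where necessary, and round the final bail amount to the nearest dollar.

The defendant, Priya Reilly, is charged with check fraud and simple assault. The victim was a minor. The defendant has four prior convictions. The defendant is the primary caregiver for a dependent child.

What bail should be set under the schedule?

$17,400

Base amounts from the schedule: check fraud $8,000; simple assault $4,000.
Stacking rule: sum of all bases. $8,000 + $4,000 = $12,000.
Net percentage adjustment: +40% +10% −5% = +45%. $12,000 × 1.45 = $17,400.
$17,400 is within the $575,000 maximum.
$17,400 is at or above the $3,500 minimum.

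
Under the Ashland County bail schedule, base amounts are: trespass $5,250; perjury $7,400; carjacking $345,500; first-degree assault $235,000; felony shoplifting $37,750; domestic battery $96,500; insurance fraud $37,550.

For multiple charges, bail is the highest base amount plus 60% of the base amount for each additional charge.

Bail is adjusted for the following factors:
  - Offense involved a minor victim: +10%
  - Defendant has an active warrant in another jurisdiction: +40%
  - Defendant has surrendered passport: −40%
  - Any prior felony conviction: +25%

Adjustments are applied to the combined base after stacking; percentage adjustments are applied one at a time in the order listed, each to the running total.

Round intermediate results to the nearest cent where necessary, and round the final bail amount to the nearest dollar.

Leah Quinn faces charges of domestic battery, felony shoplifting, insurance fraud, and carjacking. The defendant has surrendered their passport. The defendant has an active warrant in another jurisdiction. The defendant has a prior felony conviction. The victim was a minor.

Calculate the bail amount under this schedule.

$518,110

Base amounts from the schedule: domestic battery $96,500; felony shoplifting $37,750; insurance fraud $37,550; carjacking $345,500.
Stacking rule: highest base plus 60% of each additional charge. Highest is carjacking at $345,500. Additional: $96,500 × 60% = $57,900; $37,750 × 60% = $22,650; $37,550 × 60% = $22,530. Combined base = $345,500 + $103,080 = $448,580.
Offense involved a minor victim (+10%): $448,580 × 1.1 = $493,438.
Defendant has an active warrant in another jurisdiction (+40%): $493,438 × 1.4 = $690,813.20.
Defendant has surrendered passport (−40%): $690,813.20 × 0.6 = $414,487.92.
Any prior felony conviction (+25%): $414,487.92 × 1.25 = $518,109.90.
Rounded to the nearest dollar: $518,110.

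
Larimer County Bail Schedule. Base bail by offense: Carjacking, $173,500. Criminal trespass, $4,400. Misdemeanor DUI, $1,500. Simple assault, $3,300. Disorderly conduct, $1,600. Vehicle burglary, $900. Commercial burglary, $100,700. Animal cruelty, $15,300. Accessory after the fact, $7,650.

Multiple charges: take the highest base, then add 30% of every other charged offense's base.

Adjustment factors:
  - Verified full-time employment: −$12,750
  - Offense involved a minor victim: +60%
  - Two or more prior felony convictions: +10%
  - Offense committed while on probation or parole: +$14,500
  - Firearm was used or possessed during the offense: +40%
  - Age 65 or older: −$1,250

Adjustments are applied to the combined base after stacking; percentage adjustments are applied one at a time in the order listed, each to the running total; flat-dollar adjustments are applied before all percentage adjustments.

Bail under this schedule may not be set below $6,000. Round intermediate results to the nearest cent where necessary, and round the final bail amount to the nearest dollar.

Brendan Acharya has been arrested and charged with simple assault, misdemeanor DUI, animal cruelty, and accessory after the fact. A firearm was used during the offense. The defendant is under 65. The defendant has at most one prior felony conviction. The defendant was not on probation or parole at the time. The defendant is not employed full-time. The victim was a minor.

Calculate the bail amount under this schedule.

Base amounts from the schedule: simple assault $3,300; misdemeanor DUI $1,500; animal cruelty $15,300; accessory after the fact $7,650.
Stacking rule: highest base plus 30% of each additional charge. Highest is animal cruelty at $15,300. Additional: $3,300 × 30% = $990; $1,500 × 30% = $450; $7,650 × 30% = $2,295. Combined base = $15,300 + $3,735 = $19,035.
Offense involved a minor victim (+60%): $19,035 × 1.6 = $30,456.
Firearm was used or possessed during the offense (+40%): $30,456 × 1.4 = $42,638.40.
$42,638.40 is at or above the $6,000 minimum.
Rounded to the nearest dollar: $42,638.

$42,638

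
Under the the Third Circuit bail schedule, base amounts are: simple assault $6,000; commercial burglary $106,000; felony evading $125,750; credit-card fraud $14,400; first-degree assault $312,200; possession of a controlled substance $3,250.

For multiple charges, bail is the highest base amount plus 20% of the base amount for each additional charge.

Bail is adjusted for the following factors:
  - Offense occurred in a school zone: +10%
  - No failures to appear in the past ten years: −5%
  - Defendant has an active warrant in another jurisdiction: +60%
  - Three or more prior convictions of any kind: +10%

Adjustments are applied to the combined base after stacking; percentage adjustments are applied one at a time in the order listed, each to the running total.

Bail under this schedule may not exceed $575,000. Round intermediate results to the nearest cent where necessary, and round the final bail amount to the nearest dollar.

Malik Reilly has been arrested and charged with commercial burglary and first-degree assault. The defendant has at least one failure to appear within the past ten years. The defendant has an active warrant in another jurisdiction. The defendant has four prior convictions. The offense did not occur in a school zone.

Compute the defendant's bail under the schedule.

$575,000

Base amounts from the schedule: commercial burglary $106,000; first-degree assault $312,200.
Stacking rule: highest base plus 20% of each additional charge. Highest is first-degree assault at $312,200. Additional: $106,000 × 20% = $21,200. Combined base = $312,200 + $21,200 = $333,400.
Defendant has an active warrant in another jurisdiction (+60%): $333,400 × 1.6 = $533,440.
Three or more prior convictions of any kind (+10%): $533,440 × 1.1 = $586,784.
Result $586,784 exceeds the maximum of $575,000; bail is capped at $575,000.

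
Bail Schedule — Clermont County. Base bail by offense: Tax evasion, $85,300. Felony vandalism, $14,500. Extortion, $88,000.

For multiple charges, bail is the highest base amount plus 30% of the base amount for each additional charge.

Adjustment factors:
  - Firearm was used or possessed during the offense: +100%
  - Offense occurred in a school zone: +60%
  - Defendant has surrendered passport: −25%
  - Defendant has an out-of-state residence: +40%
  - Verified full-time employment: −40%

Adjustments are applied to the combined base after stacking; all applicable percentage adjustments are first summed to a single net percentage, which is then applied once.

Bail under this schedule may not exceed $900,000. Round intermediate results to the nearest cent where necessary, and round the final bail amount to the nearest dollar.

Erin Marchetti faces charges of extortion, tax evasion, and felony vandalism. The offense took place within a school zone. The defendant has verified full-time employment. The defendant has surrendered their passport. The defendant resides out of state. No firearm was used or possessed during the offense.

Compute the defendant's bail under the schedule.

Base amounts from the schedule: extortion $88,000; tax evasion $85,300; felony vandalism $14,500.
Stacking rule: highest base plus 30% of each additional charge. Highest is extortion at $88,000. Additional: $85,300 × 30% = $25,590; $14,500 × 30% = $4,350. Combined base = $88,000 + $29,940 = $117,940.
Net percentage adjustment: +60% −25% +40% −40% = +35%. $117,940 × 1.35 = $159,219.
$159,219 is within the $900,000 maximum.

$159,219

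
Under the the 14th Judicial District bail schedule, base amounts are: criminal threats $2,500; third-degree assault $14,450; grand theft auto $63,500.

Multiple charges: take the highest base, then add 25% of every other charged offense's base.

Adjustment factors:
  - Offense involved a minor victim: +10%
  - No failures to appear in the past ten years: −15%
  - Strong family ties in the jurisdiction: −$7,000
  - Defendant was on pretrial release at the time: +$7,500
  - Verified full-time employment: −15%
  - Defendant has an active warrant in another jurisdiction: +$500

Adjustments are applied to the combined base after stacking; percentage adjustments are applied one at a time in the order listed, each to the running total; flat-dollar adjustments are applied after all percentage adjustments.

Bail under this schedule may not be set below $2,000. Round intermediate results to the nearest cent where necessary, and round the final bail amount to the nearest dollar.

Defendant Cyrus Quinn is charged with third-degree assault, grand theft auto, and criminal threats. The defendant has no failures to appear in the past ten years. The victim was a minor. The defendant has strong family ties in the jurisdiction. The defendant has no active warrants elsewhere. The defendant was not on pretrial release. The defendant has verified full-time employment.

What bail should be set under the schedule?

$46,834

Base amounts from the schedule: third-degree assault $14,450; grand theft auto $63,500; criminal threats $2,500.
Stacking rule: highest base plus 25% of each additional charge. Highest is grand theft auto at $63,500. Additional: $14,450 × 25% = $3,612.50; $2,500 × 25% = $625. Combined base = $63,500 + $4,237.50 = $67,737.50.
Offense involved a minor victim (+10%): $67,737.50 × 1.1 = $74,511.25.
No failures to appear in the past ten years (−15%): $74,511.25 × 0.85 = $63,334.56.
Verified full-time employment (−15%): $63,334.56 × 0.85 = $53,834.38.
Strong family ties in the jurisdiction (−$7,000 flat): $53,834.38 − $7,000 = $46,834.38.
$46,834.38 is at or above the $2,000 minimum.
Rounded to the nearest dollar: $46,834.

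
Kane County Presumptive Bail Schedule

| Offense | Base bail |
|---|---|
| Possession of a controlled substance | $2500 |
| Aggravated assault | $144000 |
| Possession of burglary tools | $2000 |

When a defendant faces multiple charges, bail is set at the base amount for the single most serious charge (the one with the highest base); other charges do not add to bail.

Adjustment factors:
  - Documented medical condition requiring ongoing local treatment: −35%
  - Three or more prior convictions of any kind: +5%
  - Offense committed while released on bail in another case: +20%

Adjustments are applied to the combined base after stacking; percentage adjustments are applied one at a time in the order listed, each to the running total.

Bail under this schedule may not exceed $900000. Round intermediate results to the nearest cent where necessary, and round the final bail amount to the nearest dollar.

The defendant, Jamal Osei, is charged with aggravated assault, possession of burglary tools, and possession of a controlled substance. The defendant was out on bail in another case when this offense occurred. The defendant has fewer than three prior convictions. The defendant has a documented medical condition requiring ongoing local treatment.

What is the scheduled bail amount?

$112320

Base amounts from the schedule: aggravated assault $144000; possession of burglary tools $2000; possession of a controlled substance $2500.
Stacking rule: use the highest base only. Highest is aggravated assault at $144000. Combined base = $144000.
Documented medical condition requiring ongoing local treatment (−35%): $144000 × 0.65 = $93600.
Offense committed while released on bail in another case (+20%): $93600 × 1.2 = $112320.
$112320 is within the $900000 maximum.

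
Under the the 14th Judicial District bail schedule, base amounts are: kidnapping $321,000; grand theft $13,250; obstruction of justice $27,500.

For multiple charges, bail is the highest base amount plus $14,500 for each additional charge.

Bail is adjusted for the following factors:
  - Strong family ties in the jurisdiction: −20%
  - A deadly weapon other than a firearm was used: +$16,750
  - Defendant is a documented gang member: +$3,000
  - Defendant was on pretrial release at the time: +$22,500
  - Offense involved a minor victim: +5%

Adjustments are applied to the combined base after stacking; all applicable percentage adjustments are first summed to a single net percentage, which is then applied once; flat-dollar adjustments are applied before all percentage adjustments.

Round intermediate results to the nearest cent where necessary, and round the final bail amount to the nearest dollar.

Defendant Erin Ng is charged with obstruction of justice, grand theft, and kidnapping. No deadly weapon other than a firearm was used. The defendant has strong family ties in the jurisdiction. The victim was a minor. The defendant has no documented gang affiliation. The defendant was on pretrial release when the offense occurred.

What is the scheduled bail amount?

Base amounts from the schedule: obstruction of justice $27,500; grand theft $13,250; kidnapping $321,000.
Stacking rule: highest base plus $14,500 per additional charge. Highest is kidnapping at $321,000; 2 additional charges → +$29,000. Combined base = $350,000.
Defendant was on pretrial release at the time (+$22,500 flat): $350,000 + $22,500 = $372,500.
Net percentage adjustment: −20% +5% = −15%. $372,500 × 0.85 = $316,625.

$316,625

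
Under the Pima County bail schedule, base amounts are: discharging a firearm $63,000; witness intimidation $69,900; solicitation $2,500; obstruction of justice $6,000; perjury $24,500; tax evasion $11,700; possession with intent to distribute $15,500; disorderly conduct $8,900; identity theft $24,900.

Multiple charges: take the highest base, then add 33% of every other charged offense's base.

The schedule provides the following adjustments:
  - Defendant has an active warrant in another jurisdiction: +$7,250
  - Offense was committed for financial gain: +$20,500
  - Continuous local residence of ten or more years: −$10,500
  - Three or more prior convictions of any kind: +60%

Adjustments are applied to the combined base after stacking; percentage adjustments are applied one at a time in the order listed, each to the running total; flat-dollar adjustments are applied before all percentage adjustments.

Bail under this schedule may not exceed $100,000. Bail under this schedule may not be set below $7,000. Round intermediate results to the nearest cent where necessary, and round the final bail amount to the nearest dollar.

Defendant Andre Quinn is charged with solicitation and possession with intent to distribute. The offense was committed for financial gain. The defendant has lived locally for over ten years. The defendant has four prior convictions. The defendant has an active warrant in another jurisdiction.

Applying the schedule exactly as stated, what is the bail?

Base amounts from the schedule: solicitation $2,500; possession with intent to distribute $15,500.
Stacking rule: highest base plus 33% of each additional charge. Highest is possession with intent to distribute at $15,500. Additional: $2,500 × 33% = $825. Combined base = $15,500 + $825 = $16,325.
Defendant has an active warrant in another jurisdiction (+$7,250 flat): $16,325 + $7,250 = $23,575.
Offense was committed for financial gain (+$20,500 flat): $23,575 + $20,500 = $44,075.
Continuous local residence of ten or more years (−$10,500 flat): $44,075 − $10,500 = $33,575.
Three or more prior convictions of any kind (+60%): $33,575 × 1.6 = $53,720.
$53,720 is within the $100,000 maximum.
$53,720 is at or above the $7,000 minimum.

$53,720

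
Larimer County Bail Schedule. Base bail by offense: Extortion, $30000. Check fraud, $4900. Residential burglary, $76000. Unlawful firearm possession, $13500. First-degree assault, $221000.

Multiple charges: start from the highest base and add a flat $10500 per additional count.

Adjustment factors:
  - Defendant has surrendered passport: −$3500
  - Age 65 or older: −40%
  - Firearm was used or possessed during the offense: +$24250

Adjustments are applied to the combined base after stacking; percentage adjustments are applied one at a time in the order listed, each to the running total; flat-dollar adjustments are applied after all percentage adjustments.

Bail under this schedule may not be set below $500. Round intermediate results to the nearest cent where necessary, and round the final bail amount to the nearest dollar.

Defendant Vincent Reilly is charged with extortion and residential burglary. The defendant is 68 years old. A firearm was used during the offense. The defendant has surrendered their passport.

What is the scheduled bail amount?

Base amounts from the schedule: extortion $30000; residential burglary $76000.
Stacking rule: highest base plus $10500 per additional charge. Highest is residential burglary at $76000; 1 additional charge → +$10500. Combined base = $86500.
Age 65 or older (−40%): $86500 × 0.6 = $51900.
Defendant has surrendered passport (−$3500 flat): $51900 − $3500 = $48400.
Firearm was used or possessed during the offense (+$24250 flat): $48400 + $24250 = $72650.
$72650 is at or above the $500 minimum.

$72650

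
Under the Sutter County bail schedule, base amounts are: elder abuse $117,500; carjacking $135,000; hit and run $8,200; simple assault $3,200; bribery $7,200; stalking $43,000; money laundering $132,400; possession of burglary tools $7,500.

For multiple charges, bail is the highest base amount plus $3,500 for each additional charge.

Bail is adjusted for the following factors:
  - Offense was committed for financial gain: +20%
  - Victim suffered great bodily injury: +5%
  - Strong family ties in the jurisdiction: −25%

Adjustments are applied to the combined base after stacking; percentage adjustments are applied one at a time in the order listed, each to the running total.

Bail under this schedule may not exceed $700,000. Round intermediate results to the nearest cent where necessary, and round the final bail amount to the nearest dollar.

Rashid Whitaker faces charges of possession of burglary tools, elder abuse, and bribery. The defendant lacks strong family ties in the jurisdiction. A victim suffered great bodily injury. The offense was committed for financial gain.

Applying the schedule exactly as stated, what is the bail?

Base amounts from the schedule: possession of burglary tools $7,500; elder abuse $117,500; bribery $7,200.
Stacking rule: highest base plus $3,500 per additional charge. Highest is elder abuse at $117,500; 2 additional charges → +$7,000. Combined base = $124,500.
Offense was committed for financial gain (+20%): $124,500 × 1.2 = $149,400.
Victim suffered great bodily injury (+5%): $149,400 × 1.05 = $156,870.
$156,870 is within the $700,000 maximum.

$156,870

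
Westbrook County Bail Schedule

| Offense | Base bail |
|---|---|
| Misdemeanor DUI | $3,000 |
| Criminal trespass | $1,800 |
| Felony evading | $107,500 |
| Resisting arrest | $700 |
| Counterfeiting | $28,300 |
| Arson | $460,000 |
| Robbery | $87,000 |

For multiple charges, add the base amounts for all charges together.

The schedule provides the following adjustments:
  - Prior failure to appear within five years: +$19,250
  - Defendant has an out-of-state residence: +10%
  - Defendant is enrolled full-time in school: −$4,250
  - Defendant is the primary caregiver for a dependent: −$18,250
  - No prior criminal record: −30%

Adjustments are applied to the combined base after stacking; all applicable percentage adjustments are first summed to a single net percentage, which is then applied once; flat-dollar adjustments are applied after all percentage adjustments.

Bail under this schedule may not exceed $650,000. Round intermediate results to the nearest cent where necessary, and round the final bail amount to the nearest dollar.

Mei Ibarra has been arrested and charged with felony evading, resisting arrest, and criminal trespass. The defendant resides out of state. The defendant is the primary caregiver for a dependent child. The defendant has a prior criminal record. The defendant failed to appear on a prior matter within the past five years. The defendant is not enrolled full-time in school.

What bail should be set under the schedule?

$122,000

Base amounts from the schedule: felony evading $107,500; resisting arrest $700; criminal trespass $1,800.
Stacking rule: sum of all bases. $107,500 + $700 + $1,800 = $110,000.
Defendant has an out-of-state residence (+10%): $110,000 × 1.1 = $121,000.
Prior failure to appear within five years (+$19,250 flat): $121,000 + $19,250 = $140,250.
Defendant is the primary caregiver for a dependent (−$18,250 flat): $140,250 − $18,250 = $122,000.
$122,000 is within the $650,000 maximum.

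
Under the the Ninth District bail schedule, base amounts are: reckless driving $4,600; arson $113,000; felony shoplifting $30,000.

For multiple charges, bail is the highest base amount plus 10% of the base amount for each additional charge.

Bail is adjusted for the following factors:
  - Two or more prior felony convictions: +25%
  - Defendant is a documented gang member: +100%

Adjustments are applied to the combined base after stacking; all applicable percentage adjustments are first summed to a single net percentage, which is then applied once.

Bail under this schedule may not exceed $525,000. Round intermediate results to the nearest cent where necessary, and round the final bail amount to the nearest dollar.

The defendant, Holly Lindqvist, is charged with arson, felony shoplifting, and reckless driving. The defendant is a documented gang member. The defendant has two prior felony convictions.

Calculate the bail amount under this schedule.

$262,035

Base amounts from the schedule: arson $113,000; felony shoplifting $30,000; reckless driving $4,600.
Stacking rule: highest base plus 10% of each additional charge. Highest is arson at $113,000. Additional: $30,000 × 10% = $3,000; $4,600 × 10% = $460. Combined base = $113,000 + $3,460 = $116,460.
Net percentage adjustment: +25% +100% = +125%. $116,460 × 2.25 = $262,035.
$262,035 is within the $525,000 maximum.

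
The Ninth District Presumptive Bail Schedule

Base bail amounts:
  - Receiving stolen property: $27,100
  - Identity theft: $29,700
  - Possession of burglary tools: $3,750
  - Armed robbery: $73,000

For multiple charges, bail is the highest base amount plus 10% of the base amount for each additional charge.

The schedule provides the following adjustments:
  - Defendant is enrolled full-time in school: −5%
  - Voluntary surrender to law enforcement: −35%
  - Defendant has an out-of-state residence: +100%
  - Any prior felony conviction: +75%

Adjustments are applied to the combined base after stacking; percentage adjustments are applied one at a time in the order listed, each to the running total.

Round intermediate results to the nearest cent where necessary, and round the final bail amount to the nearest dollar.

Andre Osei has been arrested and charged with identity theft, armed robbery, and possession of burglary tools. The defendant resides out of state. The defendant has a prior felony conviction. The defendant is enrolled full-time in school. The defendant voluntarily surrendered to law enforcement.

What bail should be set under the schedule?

Base amounts from the schedule: identity theft $29,700; armed robbery $73,000; possession of burglary tools $3,750.
Stacking rule: highest base plus 10% of each additional charge. Highest is armed robbery at $73,000. Additional: $29,700 × 10% = $2,970; $3,750 × 10% = $375. Combined base = $73,000 + $3,345 = $76,345.
Defendant is enrolled full-time in school (−5%): $76,345 × 0.95 = $72,527.75.
Voluntary surrender to law enforcement (−35%): $72,527.75 × 0.65 = $47,143.04.
Defendant has an out-of-state residence (+100%): $47,143.04 × 2 = $94,286.08.
Any prior felony conviction (+75%): $94,286.08 × 1.75 = $165,000.64.
Rounded to the nearest dollar: $165,001.

$165,001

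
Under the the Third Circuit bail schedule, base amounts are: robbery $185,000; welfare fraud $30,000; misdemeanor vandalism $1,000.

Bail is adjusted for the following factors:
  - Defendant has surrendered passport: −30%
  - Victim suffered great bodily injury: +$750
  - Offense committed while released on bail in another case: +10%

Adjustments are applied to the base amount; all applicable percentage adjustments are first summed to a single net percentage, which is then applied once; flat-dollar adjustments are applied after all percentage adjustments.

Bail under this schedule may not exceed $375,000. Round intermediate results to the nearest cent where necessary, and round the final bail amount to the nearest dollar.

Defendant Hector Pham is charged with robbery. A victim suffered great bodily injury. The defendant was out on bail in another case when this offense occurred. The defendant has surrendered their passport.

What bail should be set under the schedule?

$148,750

Base amounts from the schedule: robbery $185,000.
Single charge. Combined base = $185,000.
Net percentage adjustment: −30% +10% = −20%. $185,000 × 0.8 = $148,000.
Victim suffered great bodily injury (+$750 flat): $148,000 + $750 = $148,750.
$148,750 is within the $375,000 maximum.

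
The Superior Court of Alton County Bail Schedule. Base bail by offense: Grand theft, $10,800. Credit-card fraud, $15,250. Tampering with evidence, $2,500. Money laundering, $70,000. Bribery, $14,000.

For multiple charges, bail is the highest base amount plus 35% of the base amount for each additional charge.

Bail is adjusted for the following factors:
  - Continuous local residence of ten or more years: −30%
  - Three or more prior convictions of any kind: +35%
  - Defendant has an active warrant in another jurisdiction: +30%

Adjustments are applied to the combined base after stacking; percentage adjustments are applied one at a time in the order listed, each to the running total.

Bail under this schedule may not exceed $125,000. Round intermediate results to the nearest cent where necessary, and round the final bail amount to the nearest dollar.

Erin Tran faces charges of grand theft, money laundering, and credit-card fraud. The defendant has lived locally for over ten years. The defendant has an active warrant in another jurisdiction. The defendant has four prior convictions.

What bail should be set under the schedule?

Base amounts from the schedule: grand theft $10,800; money laundering $70,000; credit-card fraud $15,250.
Stacking rule: highest base plus 35% of each additional charge. Highest is money laundering at $70,000. Additional: $10,800 × 35% = $3,780; $15,250 × 35% = $5,337.50. Combined base = $70,000 + $9,117.50 = $79,117.50.
Continuous local residence of ten or more years (−30%): $79,117.50 × 0.7 = $55,382.25.
Three or more prior convictions of any kind (+35%): $55,382.25 × 1.35 = $74,766.04.
Defendant has an active warrant in another jurisdiction (+30%): $74,766.04 × 1.3 = $97,195.85.
$97,195.85 is within the $125,000 maximum.
Rounded to the nearest dollar: $97,196.

$97,196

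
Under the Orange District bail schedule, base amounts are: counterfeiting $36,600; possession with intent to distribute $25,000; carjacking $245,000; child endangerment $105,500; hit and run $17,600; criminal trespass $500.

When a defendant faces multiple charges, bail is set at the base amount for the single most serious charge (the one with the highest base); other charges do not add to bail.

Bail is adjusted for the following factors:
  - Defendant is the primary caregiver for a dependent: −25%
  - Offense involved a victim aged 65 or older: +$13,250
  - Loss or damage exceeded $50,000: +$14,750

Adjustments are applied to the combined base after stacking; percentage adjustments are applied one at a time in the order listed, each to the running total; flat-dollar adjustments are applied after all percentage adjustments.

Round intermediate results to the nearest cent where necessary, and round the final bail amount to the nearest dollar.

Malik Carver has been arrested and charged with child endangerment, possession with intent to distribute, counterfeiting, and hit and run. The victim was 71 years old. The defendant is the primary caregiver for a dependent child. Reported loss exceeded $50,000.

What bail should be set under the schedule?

$107,125

Base amounts from the schedule: child endangerment $105,500; possession with intent to distribute $25,000; counterfeiting $36,600; hit and run $17,600.
Stacking rule: use the highest base only. Highest is child endangerment at $105,500. Combined base = $105,500.
Defendant is the primary caregiver for a dependent (−25%): $105,500 × 0.75 = $79,125.
Offense involved a victim aged 65 or older (+$13,250 flat): $79,125 + $13,250 = $92,375.
Loss or damage exceeded $50,000 (+$14,750 flat): $92,375 + $14,750 = $107,125.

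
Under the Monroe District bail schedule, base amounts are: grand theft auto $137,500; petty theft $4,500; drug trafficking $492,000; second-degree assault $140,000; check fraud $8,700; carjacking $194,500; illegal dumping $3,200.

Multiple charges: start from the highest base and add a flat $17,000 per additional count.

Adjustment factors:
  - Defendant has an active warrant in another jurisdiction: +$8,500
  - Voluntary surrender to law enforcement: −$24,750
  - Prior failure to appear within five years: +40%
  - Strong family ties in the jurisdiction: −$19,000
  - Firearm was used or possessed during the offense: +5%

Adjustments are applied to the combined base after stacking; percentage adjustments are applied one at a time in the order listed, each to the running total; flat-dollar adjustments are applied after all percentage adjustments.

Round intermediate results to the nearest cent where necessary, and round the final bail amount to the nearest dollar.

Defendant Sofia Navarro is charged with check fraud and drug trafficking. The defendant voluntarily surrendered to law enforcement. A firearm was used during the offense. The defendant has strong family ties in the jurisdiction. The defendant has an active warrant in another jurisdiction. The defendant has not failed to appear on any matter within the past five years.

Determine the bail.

Base amounts from the schedule: check fraud $8,700; drug trafficking $492,000.
Stacking rule: highest base plus $17,000 per additional charge. Highest is drug trafficking at $492,000; 1 additional charge → +$17,000. Combined base = $509,000.
Firearm was used or possessed during the offense (+5%): $509,000 × 1.05 = $534,450.
Defendant has an active warrant in another jurisdiction (+$8,500 flat): $534,450 + $8,500 = $542,950.
Voluntary surrender to law enforcement (−$24,750 flat): $542,950 − $24,750 = $518,200.
Strong family ties in the jurisdiction (−$19,000 flat): $518,200 − $19,000 = $499,200.

$499,200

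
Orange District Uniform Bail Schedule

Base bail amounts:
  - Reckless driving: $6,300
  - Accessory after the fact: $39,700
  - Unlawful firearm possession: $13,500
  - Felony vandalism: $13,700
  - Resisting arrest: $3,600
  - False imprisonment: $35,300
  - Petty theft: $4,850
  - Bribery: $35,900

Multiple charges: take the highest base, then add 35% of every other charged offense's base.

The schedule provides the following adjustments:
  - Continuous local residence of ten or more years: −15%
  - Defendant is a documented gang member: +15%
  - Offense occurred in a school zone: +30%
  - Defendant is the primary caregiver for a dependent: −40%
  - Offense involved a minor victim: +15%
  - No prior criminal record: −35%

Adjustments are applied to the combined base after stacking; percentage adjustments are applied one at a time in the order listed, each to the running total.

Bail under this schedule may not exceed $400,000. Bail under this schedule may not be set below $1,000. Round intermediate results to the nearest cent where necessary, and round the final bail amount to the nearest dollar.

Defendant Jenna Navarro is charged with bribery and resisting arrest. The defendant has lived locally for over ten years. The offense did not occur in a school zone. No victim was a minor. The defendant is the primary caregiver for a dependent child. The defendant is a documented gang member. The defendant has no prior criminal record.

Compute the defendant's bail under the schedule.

Base amounts from the schedule: bribery $35,900; resisting arrest $3,600.
Stacking rule: highest base plus 35% of each additional charge. Highest is bribery at $35,900. Additional: $3,600 × 35% = $1,260. Combined base = $35,900 + $1,260 = $37,160.
Continuous local residence of ten or more years (−15%): $37,160 × 0.85 = $31,586.
Defendant is a documented gang member (+15%): $31,586 × 1.15 = $36,323.90.
Defendant is the primary caregiver for a dependent (−40%): $36,323.90 × 0.6 = $21,794.34.
No prior criminal record (−35%): $21,794.34 × 0.65 = $14,166.32.
$14,166.32 is within the $400,000 maximum.
$14,166.32 is at or above the $1,000 minimum.
Rounded to the nearest dollar: $14,166.

$14,166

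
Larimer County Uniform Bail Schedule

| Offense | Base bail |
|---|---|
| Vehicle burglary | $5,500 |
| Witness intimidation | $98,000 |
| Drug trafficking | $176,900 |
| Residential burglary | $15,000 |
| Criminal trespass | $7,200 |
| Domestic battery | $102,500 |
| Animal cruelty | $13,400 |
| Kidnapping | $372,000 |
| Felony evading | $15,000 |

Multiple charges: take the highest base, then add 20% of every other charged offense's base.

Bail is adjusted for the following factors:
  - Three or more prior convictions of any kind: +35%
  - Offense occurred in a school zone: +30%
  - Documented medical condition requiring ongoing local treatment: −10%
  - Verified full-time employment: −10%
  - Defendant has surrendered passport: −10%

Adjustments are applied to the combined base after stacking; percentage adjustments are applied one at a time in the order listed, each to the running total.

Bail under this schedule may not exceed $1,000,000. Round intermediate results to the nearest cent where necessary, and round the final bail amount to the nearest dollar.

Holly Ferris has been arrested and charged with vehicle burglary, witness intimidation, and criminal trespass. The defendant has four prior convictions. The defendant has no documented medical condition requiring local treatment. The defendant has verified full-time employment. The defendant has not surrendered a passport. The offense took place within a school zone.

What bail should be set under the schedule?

Base amounts from the schedule: vehicle burglary $5,500; witness intimidation $98,000; criminal trespass $7,200.
Stacking rule: highest base plus 20% of each additional charge. Highest is witness intimidation at $98,000. Additional: $5,500 × 20% = $1,100; $7,200 × 20% = $1,440. Combined base = $98,000 + $2,540 = $100,540.
Three or more prior convictions of any kind (+35%): $100,540 × 1.35 = $135,729.
Offense occurred in a school zone (+30%): $135,729 × 1.3 = $176,447.70.
Verified full-time employment (−10%): $176,447.70 × 0.9 = $158,802.93.
$158,802.93 is within the $1,000,000 maximum.
Rounded to the nearest dollar: $158,803.

$158,803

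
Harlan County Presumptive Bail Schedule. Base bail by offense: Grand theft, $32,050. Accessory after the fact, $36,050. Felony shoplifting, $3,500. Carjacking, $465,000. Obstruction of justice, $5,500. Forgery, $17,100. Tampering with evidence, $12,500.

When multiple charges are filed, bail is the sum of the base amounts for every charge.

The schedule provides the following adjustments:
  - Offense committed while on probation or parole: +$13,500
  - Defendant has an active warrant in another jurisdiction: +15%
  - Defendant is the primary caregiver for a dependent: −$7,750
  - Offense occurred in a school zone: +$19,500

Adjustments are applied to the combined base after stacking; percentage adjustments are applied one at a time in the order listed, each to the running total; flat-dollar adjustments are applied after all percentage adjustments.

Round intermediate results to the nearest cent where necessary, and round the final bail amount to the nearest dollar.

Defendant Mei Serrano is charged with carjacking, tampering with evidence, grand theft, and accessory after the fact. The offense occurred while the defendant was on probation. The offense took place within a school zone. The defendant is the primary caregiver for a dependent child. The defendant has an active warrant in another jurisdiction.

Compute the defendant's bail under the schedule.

$652,690

Base amounts from the schedule: carjacking $465,000; tampering with evidence $12,500; grand theft $32,050; accessory after the fact $36,050.
Stacking rule: sum of all bases. $465,000 + $12,500 + $32,050 + $36,050 = $545,600.
Defendant has an active warrant in another jurisdiction (+15%): $545,600 × 1.15 = $627,440.
Offense committed while on probation or parole (+$13,500 flat): $627,440 + $13,500 = $640,940.
Defendant is the primary caregiver for a dependent (−$7,750 flat): $640,940 − $7,750 = $633,190.
Offense occurred in a school zone (+$19,500 flat): $633,190 + $19,500 = $652,690.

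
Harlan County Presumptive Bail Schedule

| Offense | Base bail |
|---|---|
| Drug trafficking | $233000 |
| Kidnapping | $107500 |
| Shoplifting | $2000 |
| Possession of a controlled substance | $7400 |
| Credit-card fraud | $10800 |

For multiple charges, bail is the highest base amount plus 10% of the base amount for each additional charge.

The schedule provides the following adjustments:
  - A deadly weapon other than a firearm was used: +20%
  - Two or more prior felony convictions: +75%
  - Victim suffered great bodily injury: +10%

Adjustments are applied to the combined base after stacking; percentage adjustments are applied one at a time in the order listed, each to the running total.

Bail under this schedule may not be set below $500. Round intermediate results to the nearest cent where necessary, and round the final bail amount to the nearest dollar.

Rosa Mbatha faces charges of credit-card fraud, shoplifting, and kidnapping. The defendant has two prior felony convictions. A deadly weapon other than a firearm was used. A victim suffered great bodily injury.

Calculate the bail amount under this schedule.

$251282

Base amounts from the schedule: credit-card fraud $10800; shoplifting $2000; kidnapping $107500.
Stacking rule: highest base plus 10% of each additional charge. Highest is kidnapping at $107500. Additional: $10800 × 10% = $1080; $2000 × 10% = $200. Combined base = $107500 + $1280 = $108780.
A deadly weapon other than a firearm was used (+20%): $108780 × 1.2 = $130536.
Two or more prior felony convictions (+75%): $130536 × 1.75 = $228438.
Victim suffered great bodily injury (+10%): $228438 × 1.1 = $251281.80.
$251281.80 is at or above the $500 minimum.
Rounded to the nearest dollar: $251282.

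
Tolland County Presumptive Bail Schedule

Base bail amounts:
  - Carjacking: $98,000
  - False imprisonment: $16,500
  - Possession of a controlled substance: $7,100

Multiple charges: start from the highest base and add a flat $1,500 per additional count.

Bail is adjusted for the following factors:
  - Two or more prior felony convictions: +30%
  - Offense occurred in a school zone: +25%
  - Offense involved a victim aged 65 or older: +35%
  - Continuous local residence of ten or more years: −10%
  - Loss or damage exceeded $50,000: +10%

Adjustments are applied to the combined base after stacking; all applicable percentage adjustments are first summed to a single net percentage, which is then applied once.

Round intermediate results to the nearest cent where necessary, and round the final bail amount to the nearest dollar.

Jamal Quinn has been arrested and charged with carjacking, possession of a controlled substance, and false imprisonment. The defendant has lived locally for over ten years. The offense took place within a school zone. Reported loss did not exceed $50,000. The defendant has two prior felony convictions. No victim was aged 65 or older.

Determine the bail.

$146,450

Base amounts from the schedule: carjacking $98,000; possession of a controlled substance $7,100; false imprisonment $16,500.
Stacking rule: highest base plus $1,500 per additional charge. Highest is carjacking at $98,000; 2 additional charges → +$3,000. Combined base = $101,000.
Net percentage adjustment: +30% +25% −10% = +45%. $101,000 × 1.45 = $146,450.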